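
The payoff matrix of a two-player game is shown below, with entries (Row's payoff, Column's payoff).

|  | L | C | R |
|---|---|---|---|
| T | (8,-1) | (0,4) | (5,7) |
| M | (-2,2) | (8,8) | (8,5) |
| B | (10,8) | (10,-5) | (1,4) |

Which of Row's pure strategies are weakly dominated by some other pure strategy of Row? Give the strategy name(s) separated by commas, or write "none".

T: no other strategy beats it everywhere (M at L (8>-2); B at R (5>1)).
M: no other strategy beats it everywhere (T at C (8>0); B at R (8>1)).
B: no other strategy beats it everywhere (T at L (10>8); M at L (10>-2)).

none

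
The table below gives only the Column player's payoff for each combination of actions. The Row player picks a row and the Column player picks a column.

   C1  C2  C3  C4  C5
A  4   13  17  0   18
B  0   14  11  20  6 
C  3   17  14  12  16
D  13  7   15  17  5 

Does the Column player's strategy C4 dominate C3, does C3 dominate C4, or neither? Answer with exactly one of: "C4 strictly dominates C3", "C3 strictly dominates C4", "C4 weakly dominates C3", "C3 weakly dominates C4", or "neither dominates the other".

neither dominates the other

Compare C4 to C3 across each choice by the Row player: A: 0<17, B: 20>11, C: 12<14, D: 17>15.
C4 does better at B, D but worse at A, C; neither strategy dominates the other.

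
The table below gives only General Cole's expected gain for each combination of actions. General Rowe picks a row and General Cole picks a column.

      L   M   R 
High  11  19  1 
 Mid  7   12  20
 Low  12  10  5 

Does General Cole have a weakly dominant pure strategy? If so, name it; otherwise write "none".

none

L fails to dominate M at High (11<19).
M fails to dominate L at Low (10<12).
R fails to dominate L at High (1<11).
No single strategy dominates all the others.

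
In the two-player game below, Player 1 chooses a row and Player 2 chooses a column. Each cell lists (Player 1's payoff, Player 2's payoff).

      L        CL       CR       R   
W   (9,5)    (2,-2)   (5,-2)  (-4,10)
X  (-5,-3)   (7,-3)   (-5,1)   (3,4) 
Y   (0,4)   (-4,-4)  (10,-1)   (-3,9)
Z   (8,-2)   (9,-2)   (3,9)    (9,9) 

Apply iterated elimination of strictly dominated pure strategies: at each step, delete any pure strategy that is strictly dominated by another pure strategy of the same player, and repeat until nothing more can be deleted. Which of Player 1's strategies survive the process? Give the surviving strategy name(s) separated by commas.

For Player 1, Z strictly dominates X on the remaining columns (L: 8>-5, CL: 9>7, CR: 3>-5, R: 9>3); eliminate X.
Player 2's strategy L is strictly dominated by R (W: 10>5, Y: 9>4, Z: 9>-2) and is removed.
Player 2's strategy CL is strictly dominated by R (W: 10>-2, Y: 9>-4, Z: 9>-2) and is removed.
Row W is eliminated: Y beats it against every remaining column (CR: 10>5, R: -3>-4).
Among the remaining strategies, none is strictly dominated by another pure strategy of the same player, so the elimination stops.
Surviving strategies — Player 1: {Y, Z}; Player 2: {CR, R}.

Y, Z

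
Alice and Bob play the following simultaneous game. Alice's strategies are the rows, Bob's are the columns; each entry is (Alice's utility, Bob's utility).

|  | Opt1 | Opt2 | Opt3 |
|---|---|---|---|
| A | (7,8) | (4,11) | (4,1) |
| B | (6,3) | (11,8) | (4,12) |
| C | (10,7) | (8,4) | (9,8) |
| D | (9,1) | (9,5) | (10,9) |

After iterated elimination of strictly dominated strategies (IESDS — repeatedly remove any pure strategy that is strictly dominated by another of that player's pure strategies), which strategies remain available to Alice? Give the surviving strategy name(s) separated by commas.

D

For Alice, C strictly dominates A on the remaining columns (Opt1: 10>7, Opt2: 8>4, Opt3: 9>4); eliminate A.
Bob's strategy Opt1 is strictly dominated by Opt3 (B: 12>3, C: 8>7, D: 9>1) and is removed.
Row C is eliminated: D beats it against every remaining column (Opt2: 9>8, Opt3: 10>9).
Bob's strategy Opt2 is strictly dominated by Opt3 (B: 12>8, D: 9>5) and is removed.
For Alice, D strictly dominates B on the remaining columns (Opt3: 10>4); eliminate B.
Among the remaining strategies, none is strictly dominated by another pure strategy of the same player, so the elimination stops.
Surviving strategies — Alice: {D}; Bob: {Opt3}.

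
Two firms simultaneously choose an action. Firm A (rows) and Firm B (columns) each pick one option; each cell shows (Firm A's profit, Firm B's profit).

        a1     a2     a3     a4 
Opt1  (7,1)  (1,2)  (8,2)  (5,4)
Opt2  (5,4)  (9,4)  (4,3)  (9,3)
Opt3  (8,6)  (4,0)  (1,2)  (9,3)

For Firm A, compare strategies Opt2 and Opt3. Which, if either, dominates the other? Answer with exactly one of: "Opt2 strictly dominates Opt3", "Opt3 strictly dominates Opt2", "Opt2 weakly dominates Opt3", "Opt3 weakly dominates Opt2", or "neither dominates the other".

neither dominates the other

Compare Opt2 to Opt3 across each choice by Firm B: a1: 5<8, a2: 9>4, a3: 4>1, a4: 9=9.
Opt2 does better at a2, a3 but worse at a1; neither strategy dominates the other.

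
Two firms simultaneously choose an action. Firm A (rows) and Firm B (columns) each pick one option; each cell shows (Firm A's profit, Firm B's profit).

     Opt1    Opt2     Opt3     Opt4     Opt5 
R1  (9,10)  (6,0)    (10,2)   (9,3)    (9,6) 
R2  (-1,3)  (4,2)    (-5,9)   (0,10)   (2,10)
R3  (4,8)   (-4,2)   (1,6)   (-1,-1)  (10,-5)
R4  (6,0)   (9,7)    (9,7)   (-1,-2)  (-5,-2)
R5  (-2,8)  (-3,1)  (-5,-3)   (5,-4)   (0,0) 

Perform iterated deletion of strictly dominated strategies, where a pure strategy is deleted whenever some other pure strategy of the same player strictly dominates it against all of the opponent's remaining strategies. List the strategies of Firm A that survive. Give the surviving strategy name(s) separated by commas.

For Firm A, R1 strictly dominates R2 on the remaining columns (Opt1: 9>-1, Opt2: 6>4, Opt3: 10>-5, Opt4: 9>0, Opt5: 9>2); eliminate R2.
For Firm A, R1 strictly dominates R5 on the remaining columns (Opt1: 9>-2, Opt2: 6>-3, Opt3: 10>-5, Opt4: 9>5, Opt5: 9>0); eliminate R5.
Firm B's strategy Opt4 is strictly dominated by Opt1 (R1: 10>3, R3: 8>-1, R4: 0>-2) and is removed.
Column Opt5 is eliminated: Opt1 beats it against every remaining row (R1: 10>6, R3: 8>-5, R4: 0>-2).
Firm A's strategy R3 is strictly dominated by R1 (Opt1: 9>4, Opt2: 6>-4, Opt3: 10>1) and is removed.
Among the remaining strategies, none is strictly dominated by another pure strategy of the same player, so the elimination stops.
Surviving strategies — Firm A: {R1, R4}; Firm B: {Opt1, Opt2, Opt3}.

R1, R4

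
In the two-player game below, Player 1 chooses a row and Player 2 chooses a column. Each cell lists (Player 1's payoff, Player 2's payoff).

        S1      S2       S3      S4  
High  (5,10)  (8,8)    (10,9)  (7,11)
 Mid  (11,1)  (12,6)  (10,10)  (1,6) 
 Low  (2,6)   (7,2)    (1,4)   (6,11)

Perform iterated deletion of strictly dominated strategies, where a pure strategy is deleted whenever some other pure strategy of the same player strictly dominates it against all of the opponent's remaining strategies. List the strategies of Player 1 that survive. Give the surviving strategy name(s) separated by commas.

High, Mid

Row Low is eliminated: High beats it against every remaining column (S1: 5>2, S2: 8>7, S3: 10>1, S4: 7>6).
For Player 2, S4 strictly dominates S1 on the remaining rows (High: 11>10, Mid: 6>1); eliminate S1.
Player 2's strategy S2 is strictly dominated by S3 (High: 9>8, Mid: 10>6) and is removed.
Among the remaining strategies, none is strictly dominated by another pure strategy of the same player, so the elimination stops.
Surviving strategies — Player 1: {High, Mid}; Player 2: {S3, S4}.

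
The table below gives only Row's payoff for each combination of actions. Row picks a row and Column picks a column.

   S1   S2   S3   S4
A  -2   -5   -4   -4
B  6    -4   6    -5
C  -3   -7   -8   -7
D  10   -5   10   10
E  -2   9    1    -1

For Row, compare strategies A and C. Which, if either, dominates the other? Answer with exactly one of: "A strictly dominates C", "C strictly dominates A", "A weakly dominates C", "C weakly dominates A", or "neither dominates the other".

A's payoffs vs C's, by Column's action — S1: -2>-3, S2: -5>-7, S3: -4>-8, S4: -4>-7.
A gives a strictly higher payoff against each choice by Column, so A strictly dominates C.

A strictly dominates C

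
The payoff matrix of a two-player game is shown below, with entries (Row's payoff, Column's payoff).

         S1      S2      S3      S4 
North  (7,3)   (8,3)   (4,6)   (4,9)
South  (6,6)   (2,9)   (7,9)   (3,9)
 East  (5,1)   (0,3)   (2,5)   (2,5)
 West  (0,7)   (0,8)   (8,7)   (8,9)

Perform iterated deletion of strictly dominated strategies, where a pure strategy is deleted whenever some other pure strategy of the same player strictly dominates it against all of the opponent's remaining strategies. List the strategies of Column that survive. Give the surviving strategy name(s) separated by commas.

Row's strategy East is strictly dominated by North (S1: 7>5, S2: 8>0, S3: 4>2, S4: 4>2) and is removed.
For Column, S4 strictly dominates S1 on the remaining rows (North: 9>3, South: 9>6, West: 9>7); eliminate S1.
Among the remaining strategies, none is strictly dominated by another pure strategy of the same player, so the elimination stops.
Surviving strategies — Row: {North, South, West}; Column: {S2, S3, S4}.

S2, S3, S4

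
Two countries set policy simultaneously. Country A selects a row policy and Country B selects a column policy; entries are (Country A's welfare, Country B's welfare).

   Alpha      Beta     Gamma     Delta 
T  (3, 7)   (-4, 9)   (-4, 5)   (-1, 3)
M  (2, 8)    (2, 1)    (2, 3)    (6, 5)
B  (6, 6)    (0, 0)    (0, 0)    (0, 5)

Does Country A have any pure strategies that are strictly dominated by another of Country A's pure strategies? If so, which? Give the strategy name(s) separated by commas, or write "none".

T

B strictly dominates T — Alpha: 6>3, Beta: 0>-4, Gamma: 0>-4, Delta: 0>-1.
Nothing dominates M: T at Beta (2>-4); B at Beta (2>0).
B is not dominated — it holds its own against T at Alpha (6>3); M at Alpha (6>2).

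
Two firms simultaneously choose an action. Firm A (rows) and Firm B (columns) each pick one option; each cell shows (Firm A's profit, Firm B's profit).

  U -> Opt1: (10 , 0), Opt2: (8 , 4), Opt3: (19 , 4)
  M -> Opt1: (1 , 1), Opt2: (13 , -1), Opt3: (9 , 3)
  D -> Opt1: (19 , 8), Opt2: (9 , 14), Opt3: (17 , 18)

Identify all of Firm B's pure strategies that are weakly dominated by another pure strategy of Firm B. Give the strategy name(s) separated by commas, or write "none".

Opt1: dominated, since Opt3 does at least as well everywhere (U: 4>0, M: 3>1, D: 18>8).
Opt2: dominated, since Opt3 does at least as well everywhere (U: 4=4, M: 3>-1, D: 18>14).
Opt3: no other strategy beats it everywhere (Opt1 at U (4>0); Opt2 at M (3>-1)).

Opt1, Opt2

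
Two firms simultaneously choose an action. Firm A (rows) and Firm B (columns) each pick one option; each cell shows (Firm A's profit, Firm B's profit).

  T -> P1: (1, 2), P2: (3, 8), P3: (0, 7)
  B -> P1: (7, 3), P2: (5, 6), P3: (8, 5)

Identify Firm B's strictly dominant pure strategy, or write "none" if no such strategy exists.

P2

P2 vs P1: T: 8>2, B: 6>3.
P2 vs P3: T: 8>7, B: 6>5.
P2 strictly beats every other strategy against every opponent action, so it is strictly dominant.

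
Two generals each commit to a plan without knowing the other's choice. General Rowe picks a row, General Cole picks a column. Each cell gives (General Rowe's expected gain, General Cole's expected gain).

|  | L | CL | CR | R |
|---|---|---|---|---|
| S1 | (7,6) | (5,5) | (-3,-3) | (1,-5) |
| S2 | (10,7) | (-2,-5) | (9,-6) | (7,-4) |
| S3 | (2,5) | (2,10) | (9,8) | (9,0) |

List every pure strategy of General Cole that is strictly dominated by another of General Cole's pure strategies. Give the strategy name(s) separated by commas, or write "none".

L is not dominated — it holds its own against CL at S1 (6>5); CR at S1 (6>-3); R at S1 (6>-5).
Nothing dominates CL: L at S3 (10>5); CR at S1 (5>-3); R at S1 (5>-5).
CR is strictly dominated by CL (S1: 5>-3, S2: -5>-6, S3: 10>8).
R: dominated, since L does at least as well everywhere (S1: 6>-5, S2: 7>-4, S3: 5>0).

CR, R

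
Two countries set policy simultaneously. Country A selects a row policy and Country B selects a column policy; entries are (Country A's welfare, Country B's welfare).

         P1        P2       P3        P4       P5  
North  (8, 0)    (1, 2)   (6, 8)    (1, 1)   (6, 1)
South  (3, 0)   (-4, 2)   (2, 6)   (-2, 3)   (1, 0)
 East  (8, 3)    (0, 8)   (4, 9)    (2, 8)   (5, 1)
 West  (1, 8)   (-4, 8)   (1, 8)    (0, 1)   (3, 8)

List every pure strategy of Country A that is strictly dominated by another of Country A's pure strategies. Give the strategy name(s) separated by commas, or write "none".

South, West

Nothing dominates North: South at P1 (8>3); East at P1 (8=8); West at P1 (8>1).
South is strictly dominated by North (P1: 8>3, P2: 1>-4, P3: 6>2, P4: 1>-2, P5: 6>1).
East is not dominated — it holds its own against North at P1 (8=8); South at P1 (8>3); West at P1 (8>1).
West is strictly dominated by North (P1: 8>1, P2: 1>-4, P3: 6>1, P4: 1>0, P5: 6>3).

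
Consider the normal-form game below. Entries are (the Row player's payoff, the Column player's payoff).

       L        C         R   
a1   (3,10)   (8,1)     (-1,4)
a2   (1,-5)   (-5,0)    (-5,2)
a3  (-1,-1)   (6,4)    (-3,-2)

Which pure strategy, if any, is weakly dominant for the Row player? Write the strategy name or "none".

a1 vs a2: L: 3>1, C: 8>-5, R: -1>-5.
a1 vs a3: L: 3>-1, C: 8>6, R: -1>-3.
a1 is at least as good as every other strategy against every opponent action, so it is weakly dominant.

a1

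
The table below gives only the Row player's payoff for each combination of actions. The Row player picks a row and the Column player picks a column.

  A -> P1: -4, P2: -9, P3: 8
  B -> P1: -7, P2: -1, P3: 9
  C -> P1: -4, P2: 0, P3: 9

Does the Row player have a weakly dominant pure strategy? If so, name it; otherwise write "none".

C

C vs A: P1: -4=-4, P2: 0>-9, P3: 9>8.
C vs B: P1: -4>-7, P2: 0>-1, P3: 9=9.
C is at least as good as every other strategy against every opponent action, so it is weakly dominant.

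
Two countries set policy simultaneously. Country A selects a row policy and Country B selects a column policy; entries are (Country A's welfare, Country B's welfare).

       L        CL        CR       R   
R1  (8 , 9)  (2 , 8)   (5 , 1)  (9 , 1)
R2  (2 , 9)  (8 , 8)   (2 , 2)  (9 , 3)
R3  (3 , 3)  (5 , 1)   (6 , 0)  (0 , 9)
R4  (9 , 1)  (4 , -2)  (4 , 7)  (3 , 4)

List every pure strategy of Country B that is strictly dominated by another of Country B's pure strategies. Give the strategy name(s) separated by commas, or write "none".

L: no other strategy beats it everywhere (CL at R1 (9>8); CR at R1 (9>1); R at R1 (9>1)).
L strictly dominates CL — R1: 9>8, R2: 9>8, R3: 3>1, R4: 1>-2.
Nothing dominates CR: L at R4 (7>1); CL at R4 (7>-2); R at R1 (1=1).
Nothing dominates R: L at R3 (9>3); CL at R3 (9>1); CR at R1 (1=1).

CL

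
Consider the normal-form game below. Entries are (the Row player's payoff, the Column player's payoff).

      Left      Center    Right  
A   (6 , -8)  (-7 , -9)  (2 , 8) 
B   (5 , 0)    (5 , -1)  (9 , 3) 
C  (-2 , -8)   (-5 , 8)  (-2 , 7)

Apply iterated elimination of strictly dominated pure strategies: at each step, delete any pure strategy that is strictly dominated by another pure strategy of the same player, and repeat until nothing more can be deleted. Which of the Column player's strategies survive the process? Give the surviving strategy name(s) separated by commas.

Row C is eliminated: B beats it against every remaining column (Left: 5>-2, Center: 5>-5, Right: 9>-2).
For the Column player, Right strictly dominates Left on the remaining rows (A: 8>-8, B: 3>0); eliminate Left.
For the Row player, B strictly dominates A on the remaining columns (Center: 5>-7, Right: 9>2); eliminate A.
Column Center is eliminated: Right beats it against every remaining row (B: 3>-1).
Among the remaining strategies, none is strictly dominated by another pure strategy of the same player, so the elimination stops.
Surviving strategies — the Row player: {B}; the Column player: {Right}.

Right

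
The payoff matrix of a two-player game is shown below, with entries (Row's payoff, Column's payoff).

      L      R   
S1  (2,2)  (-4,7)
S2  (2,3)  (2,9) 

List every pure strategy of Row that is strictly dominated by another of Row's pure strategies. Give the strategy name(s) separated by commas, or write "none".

none

S1 is not dominated — it holds its own against S2 at L (2=2).
S2 is not dominated — it holds its own against S1 at L (2=2).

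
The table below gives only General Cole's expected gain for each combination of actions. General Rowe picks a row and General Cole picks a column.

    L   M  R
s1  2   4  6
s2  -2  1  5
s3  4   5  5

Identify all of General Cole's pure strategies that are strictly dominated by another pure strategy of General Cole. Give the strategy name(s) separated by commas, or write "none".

L

L is strictly dominated by M (s1: 4>2, s2: 1>-2, s3: 5>4).
Nothing dominates M: L at s1 (4>2); R at s3 (5=5).
Nothing dominates R: L at s1 (6>2); M at s1 (6>4).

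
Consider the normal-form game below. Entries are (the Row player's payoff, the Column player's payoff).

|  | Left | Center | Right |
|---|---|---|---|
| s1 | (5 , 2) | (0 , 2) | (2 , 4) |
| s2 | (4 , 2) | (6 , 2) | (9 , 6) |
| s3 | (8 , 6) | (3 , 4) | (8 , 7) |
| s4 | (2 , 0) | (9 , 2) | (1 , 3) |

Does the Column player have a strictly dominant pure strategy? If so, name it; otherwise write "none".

Right vs Left: s1: 4>2, s2: 6>2, s3: 7>6, s4: 3>0.
Right vs Center: s1: 4>2, s2: 6>2, s3: 7>4, s4: 3>2.
Right strictly beats every other strategy against every opponent action, so it is strictly dominant.

Right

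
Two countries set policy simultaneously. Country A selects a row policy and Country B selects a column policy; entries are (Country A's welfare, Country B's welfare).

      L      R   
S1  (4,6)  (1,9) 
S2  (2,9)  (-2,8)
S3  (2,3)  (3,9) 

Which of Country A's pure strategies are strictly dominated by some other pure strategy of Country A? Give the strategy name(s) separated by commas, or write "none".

S2

S1: no other strategy beats it everywhere (S2 at L (4>2); S3 at L (4>2)).
S2: dominated, since S1 does at least as well everywhere (L: 4>2, R: 1>-2).
S3: no other strategy beats it everywhere (S1 at R (3>1); S2 at L (2=2)).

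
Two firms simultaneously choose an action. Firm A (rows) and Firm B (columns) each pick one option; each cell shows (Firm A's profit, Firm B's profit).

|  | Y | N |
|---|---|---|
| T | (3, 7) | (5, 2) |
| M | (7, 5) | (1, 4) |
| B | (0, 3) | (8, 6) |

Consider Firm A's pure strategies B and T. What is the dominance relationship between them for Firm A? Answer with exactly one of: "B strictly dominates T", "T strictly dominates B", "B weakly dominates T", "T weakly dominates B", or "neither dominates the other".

B's payoffs vs T's, by Firm B's action — Y: 0<3, N: 8>5.
B does better at N but worse at Y; neither strategy dominates the other.

neither dominates the other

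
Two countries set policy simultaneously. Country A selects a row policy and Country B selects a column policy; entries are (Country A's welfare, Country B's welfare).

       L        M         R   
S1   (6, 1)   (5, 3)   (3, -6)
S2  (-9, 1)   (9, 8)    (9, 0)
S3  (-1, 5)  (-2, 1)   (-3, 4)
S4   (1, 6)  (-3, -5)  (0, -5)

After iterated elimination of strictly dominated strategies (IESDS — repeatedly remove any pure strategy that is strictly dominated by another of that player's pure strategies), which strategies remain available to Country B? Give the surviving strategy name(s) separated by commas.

M

For Country A, S1 strictly dominates S3 on the remaining columns (L: 6>-1, M: 5>-2, R: 3>-3); eliminate S3.
Country A's strategy S4 is strictly dominated by S1 (L: 6>1, M: 5>-3, R: 3>0) and is removed.
Country B's strategy L is strictly dominated by M (S1: 3>1, S2: 8>1) and is removed.
Row S1 is eliminated: S2 beats it against every remaining column (M: 9>5, R: 9>3).
Column R is eliminated: M beats it against every remaining row (S2: 8>0).
Among the remaining strategies, none is strictly dominated by another pure strategy of the same player, so the elimination stops.
Surviving strategies — Country A: {S2}; Country B: {M}.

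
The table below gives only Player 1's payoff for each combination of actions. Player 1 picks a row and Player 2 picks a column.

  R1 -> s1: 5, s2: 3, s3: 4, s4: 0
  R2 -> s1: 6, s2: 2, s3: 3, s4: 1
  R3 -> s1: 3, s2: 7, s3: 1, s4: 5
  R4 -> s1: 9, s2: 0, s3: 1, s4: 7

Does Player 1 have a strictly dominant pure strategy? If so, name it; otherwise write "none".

R1 fails to dominate R2 at s1 (5<6).
R2 fails to dominate R1 at s2 (2<3).
R3 fails to dominate R1 at s1 (3<5).
R4 fails to dominate R1 at s2 (0<3).
No single strategy dominates all the others.

none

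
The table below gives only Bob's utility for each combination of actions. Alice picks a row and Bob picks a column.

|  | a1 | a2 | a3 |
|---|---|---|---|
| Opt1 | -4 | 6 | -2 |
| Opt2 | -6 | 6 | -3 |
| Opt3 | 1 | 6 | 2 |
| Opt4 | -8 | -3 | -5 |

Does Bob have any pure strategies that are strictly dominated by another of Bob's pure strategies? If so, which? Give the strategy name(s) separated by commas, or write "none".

a1 is strictly dominated by a2 (Opt1: 6>-4, Opt2: 6>-6, Opt3: 6>1, Opt4: -3>-8).
a2: no other strategy beats it everywhere (a1 at Opt1 (6>-4); a3 at Opt1 (6>-2)).
a3 is strictly dominated by a2 (Opt1: 6>-2, Opt2: 6>-3, Opt3: 6>2, Opt4: -3>-5).

a1, a3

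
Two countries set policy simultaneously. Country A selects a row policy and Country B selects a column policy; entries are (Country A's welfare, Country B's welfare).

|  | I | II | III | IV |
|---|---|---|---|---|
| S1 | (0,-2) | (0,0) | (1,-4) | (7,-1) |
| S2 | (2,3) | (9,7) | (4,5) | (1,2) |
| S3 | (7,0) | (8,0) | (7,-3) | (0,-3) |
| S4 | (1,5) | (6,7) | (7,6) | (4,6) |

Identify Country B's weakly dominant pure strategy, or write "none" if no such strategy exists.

II

II vs I: S1: 0>-2, S2: 7>3, S3: 0=0, S4: 7>5.
II vs III: S1: 0>-4, S2: 7>5, S3: 0>-3, S4: 7>6.
II vs IV: S1: 0>-1, S2: 7>2, S3: 0>-3, S4: 7>6.
II is at least as good as every other strategy against every opponent action, so it is weakly dominant.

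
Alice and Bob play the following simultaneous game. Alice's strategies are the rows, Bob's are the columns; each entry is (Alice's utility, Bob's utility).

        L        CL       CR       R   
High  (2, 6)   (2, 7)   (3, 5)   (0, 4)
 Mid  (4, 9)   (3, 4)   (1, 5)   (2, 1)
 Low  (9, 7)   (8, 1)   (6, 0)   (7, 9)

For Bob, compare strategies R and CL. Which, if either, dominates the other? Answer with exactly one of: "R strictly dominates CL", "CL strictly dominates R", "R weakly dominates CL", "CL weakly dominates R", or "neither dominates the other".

R's payoffs vs CL's, by Alice's action — High: 4<7, Mid: 1<4, Low: 9>1.
R does better at Low but worse at High, Mid; neither strategy dominates the other.

neither dominates the other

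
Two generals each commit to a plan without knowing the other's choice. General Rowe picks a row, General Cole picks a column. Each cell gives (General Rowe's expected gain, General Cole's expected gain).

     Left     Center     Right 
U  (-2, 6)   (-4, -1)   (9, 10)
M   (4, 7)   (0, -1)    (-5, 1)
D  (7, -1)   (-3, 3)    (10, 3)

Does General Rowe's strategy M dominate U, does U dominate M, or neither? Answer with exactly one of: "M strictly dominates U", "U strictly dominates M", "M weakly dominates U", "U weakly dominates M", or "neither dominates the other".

Compare M to U across every action of General Cole: Left: 4>-2, Center: 0>-4, Right: -5<9.
M does better at Left, Center but worse at Right; neither strategy dominates the other.

neither dominates the other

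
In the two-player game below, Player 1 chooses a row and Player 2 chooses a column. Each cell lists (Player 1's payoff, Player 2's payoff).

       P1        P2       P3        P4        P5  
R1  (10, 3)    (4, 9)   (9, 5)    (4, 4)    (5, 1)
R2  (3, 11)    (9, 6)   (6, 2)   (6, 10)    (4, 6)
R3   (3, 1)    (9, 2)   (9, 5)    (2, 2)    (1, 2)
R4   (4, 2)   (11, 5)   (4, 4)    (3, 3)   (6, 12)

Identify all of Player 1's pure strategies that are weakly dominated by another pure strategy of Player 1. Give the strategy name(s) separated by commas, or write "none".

none

R1: no other strategy beats it everywhere (R2 at P1 (10>3); R3 at P1 (10>3); R4 at P1 (10>4)).
Nothing dominates R2: R1 at P2 (9>4); R3 at P4 (6>2); R4 at P3 (6>4).
R3 is not dominated — it holds its own against R1 at P2 (9>4); R2 at P3 (9>6); R4 at P3 (9>4).
R4 is not dominated — it holds its own against R1 at P2 (11>4); R2 at P1 (4>3); R3 at P1 (4>3).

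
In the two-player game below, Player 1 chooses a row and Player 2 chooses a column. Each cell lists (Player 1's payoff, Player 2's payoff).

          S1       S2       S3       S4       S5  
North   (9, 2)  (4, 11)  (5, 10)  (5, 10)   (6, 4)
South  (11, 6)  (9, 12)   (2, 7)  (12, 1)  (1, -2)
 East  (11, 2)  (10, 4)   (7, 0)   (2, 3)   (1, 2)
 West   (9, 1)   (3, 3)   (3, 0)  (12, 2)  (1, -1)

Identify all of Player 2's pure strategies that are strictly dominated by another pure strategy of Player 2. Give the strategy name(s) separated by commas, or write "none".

S1: dominated, since S2 does at least as well everywhere (North: 11>2, South: 12>6, East: 4>2, West: 3>1).
S2 is not dominated — it holds its own against S1 at North (11>2); S3 at North (11>10); S4 at North (11>10); S5 at North (11>4).
S3: dominated, since S2 does at least as well everywhere (North: 11>10, South: 12>7, East: 4>0, West: 3>0).
S4 is strictly dominated by S2 (North: 11>10, South: 12>1, East: 4>3, West: 3>2).
S5 is strictly dominated by S2 (North: 11>4, South: 12>-2, East: 4>2, West: 3>-1).

S1, S3, S4, S5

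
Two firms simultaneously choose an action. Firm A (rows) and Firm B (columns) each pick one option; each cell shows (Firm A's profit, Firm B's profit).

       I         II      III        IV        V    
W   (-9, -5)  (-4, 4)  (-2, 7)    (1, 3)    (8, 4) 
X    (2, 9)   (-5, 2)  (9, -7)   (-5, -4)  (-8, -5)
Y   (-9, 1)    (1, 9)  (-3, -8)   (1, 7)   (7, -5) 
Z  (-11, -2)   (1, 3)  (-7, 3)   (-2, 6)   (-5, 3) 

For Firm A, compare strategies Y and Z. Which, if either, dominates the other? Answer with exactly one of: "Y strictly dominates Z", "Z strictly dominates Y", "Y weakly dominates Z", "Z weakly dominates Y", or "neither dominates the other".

Compare Y to Z across each choice by Firm B: I: -9>-11, II: 1=1, III: -3>-7, IV: 1>-2, V: 7>-5.
Y is at least as good everywhere and strictly better somewhere (tied only at II), so Y weakly but not strictly dominates Z.

Y weakly dominates Z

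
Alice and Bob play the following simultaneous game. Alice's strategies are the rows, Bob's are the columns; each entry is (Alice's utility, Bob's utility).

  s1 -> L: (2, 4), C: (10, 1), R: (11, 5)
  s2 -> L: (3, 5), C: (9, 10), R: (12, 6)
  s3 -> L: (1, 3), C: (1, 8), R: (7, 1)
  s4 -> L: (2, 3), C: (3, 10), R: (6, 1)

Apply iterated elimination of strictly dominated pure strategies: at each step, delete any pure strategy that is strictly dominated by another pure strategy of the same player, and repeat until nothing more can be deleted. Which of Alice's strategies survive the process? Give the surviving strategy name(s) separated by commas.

s1, s2

Alice's strategy s3 is strictly dominated by s1 (L: 2>1, C: 10>1, R: 11>7) and is removed.
For Alice, s2 strictly dominates s4 on the remaining columns (L: 3>2, C: 9>3, R: 12>6); eliminate s4.
Column L is eliminated: R beats it against every remaining row (s1: 5>4, s2: 6>5).
Among the remaining strategies, none is strictly dominated by another pure strategy of the same player, so the elimination stops.
Surviving strategies — Alice: {s1, s2}; Bob: {C, R}.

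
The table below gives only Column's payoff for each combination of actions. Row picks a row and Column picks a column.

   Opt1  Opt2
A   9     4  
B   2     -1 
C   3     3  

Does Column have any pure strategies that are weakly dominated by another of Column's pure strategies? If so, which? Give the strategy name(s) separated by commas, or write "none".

Opt1: no other strategy beats it everywhere (Opt2 at A (9>4)).
Opt2: dominated, since Opt1 does at least as well everywhere (A: 9>4, B: 2>-1, C: 3=3).

Opt2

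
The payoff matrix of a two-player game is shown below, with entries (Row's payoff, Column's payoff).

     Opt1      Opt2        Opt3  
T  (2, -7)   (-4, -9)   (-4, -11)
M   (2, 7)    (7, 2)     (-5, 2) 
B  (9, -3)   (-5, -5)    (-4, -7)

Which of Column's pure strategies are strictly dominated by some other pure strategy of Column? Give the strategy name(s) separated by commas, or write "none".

Opt1 is not dominated — it holds its own against Opt2 at T (-7>-9); Opt3 at T (-7>-11).
Opt2: dominated, since Opt1 does at least as well everywhere (T: -7>-9, M: 7>2, B: -3>-5).
Opt1 strictly dominates Opt3 — T: -7>-11, M: 7>2, B: -3>-7.

Opt2, Opt3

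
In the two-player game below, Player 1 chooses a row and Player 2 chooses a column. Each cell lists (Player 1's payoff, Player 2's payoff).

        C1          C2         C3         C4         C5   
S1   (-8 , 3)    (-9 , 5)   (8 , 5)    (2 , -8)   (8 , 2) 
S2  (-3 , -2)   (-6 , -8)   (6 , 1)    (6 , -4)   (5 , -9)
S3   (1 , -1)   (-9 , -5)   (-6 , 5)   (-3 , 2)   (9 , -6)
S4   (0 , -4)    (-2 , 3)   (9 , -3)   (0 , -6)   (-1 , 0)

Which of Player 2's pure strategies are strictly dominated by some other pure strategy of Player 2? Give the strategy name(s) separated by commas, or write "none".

C1, C4, C5

C1 is strictly dominated by C3 (S1: 5>3, S2: 1>-2, S3: 5>-1, S4: -3>-4).
C2 is not dominated — it holds its own against C1 at S1 (5>3); C3 at S1 (5=5); C4 at S1 (5>-8); C5 at S1 (5>2).
Nothing dominates C3: C1 at S1 (5>3); C2 at S1 (5=5); C4 at S1 (5>-8); C5 at S1 (5>2).
C4: dominated, since C3 does at least as well everywhere (S1: 5>-8, S2: 1>-4, S3: 5>2, S4: -3>-6).
C5: dominated, since C2 does at least as well everywhere (S1: 5>2, S2: -8>-9, S3: -5>-6, S4: 3>0).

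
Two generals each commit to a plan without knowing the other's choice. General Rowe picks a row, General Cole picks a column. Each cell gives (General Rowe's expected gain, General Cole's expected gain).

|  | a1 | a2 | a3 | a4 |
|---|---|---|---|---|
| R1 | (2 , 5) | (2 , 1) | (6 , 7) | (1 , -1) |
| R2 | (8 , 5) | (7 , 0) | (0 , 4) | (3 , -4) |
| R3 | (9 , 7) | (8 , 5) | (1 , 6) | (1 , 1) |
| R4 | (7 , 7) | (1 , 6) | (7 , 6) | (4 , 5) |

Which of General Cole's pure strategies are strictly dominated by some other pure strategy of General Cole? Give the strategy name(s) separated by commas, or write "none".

a2, a4

Nothing dominates a1: a2 at R1 (5>1); a3 at R2 (5>4); a4 at R1 (5>-1).
a1 strictly dominates a2 — R1: 5>1, R2: 5>0, R3: 7>5, R4: 7>6.
Nothing dominates a3: a1 at R1 (7>5); a2 at R1 (7>1); a4 at R1 (7>-1).
a4: dominated, since a1 does at least as well everywhere (R1: 5>-1, R2: 5>-4, R3: 7>1, R4: 7>5).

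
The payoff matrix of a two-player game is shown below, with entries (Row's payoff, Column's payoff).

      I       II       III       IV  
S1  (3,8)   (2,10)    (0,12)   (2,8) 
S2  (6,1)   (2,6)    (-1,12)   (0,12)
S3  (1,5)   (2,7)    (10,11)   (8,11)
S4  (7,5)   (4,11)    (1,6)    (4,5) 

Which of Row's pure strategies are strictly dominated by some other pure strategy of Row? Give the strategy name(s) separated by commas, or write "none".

S1, S2

S1 is strictly dominated by S4 (I: 7>3, II: 4>2, III: 1>0, IV: 4>2).
S4 strictly dominates S2 — I: 7>6, II: 4>2, III: 1>-1, IV: 4>0.
S3 is not dominated — it holds its own against S1 at II (2=2); S2 at II (2=2); S4 at III (10>1).
Nothing dominates S4: S1 at I (7>3); S2 at I (7>6); S3 at I (7>1).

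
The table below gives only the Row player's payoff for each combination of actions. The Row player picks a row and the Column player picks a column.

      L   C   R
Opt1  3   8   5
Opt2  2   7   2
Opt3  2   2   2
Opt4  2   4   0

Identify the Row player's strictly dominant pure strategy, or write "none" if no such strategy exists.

Opt1 vs Opt2: L: 3>2, C: 8>7, R: 5>2.
Opt1 vs Opt3: L: 3>2, C: 8>2, R: 5>2.
Opt1 vs Opt4: L: 3>2, C: 8>4, R: 5>0.
Opt1 strictly beats every other strategy against every opponent action, so it is strictly dominant.

Opt1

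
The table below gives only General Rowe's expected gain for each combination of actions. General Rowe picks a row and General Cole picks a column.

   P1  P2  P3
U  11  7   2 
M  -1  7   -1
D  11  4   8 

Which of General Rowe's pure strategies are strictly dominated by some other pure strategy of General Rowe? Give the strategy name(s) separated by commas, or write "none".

U is not dominated — it holds its own against M at P1 (11>-1); D at P1 (11=11).
Nothing dominates M: U at P2 (7=7); D at P2 (7>4).
D is not dominated — it holds its own against U at P1 (11=11); M at P1 (11>-1).

none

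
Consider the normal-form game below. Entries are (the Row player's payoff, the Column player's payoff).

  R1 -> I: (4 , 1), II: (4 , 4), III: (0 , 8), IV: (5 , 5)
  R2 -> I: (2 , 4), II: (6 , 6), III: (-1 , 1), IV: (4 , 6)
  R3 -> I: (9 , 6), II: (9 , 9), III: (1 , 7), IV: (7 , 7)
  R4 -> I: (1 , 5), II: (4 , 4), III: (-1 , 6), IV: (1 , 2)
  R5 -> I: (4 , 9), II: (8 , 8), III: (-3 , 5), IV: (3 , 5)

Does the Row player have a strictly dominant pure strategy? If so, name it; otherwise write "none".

R3

R3 vs R1: I: 9>4, II: 9>4, III: 1>0, IV: 7>5.
R3 vs R2: I: 9>2, II: 9>6, III: 1>-1, IV: 7>4.
R3 vs R4: I: 9>1, II: 9>4, III: 1>-1, IV: 7>1.
R3 vs R5: I: 9>4, II: 9>8, III: 1>-3, IV: 7>3.
R3 strictly beats every other strategy against every opponent action, so it is strictly dominant.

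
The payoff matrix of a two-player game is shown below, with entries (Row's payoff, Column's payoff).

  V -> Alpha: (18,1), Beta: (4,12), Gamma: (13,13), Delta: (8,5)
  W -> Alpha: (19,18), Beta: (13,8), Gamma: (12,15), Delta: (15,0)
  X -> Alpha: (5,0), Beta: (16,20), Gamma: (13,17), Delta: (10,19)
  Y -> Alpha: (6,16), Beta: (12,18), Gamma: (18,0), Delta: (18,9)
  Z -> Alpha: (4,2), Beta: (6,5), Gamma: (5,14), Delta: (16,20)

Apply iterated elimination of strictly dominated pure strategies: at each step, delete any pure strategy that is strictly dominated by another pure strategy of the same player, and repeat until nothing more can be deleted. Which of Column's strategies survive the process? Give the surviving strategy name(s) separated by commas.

Row Z is eliminated: Y beats it against every remaining column (Alpha: 6>4, Beta: 12>6, Gamma: 18>5, Delta: 18>16).
Column Delta is eliminated: Beta beats it against every remaining row (V: 12>5, W: 8>0, X: 20>19, Y: 18>9).
Among the remaining strategies, none is strictly dominated by another pure strategy of the same player, so the elimination stops.
Surviving strategies — Row: {V, W, X, Y}; Column: {Alpha, Beta, Gamma}.

Alpha, Beta, Gamma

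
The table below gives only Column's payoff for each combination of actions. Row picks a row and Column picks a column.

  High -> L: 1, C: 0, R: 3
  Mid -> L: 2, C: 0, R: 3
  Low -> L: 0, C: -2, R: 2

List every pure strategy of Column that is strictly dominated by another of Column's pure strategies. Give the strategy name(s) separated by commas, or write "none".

R strictly dominates L — High: 3>1, Mid: 3>2, Low: 2>0.
L strictly dominates C — High: 1>0, Mid: 2>0, Low: 0>-2.
R: no other strategy beats it everywhere (L at High (3>1); C at High (3>0)).

L, C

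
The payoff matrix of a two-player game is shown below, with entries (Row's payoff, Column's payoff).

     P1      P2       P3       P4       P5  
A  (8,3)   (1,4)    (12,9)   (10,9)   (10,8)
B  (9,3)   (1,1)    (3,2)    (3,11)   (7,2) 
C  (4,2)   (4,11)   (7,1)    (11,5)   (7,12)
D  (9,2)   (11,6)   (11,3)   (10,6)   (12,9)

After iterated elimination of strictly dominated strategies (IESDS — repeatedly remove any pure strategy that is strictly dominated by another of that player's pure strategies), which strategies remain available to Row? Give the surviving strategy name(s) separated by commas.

A, C, D

For Column, P4 strictly dominates P1 on the remaining rows (A: 9>3, B: 11>3, C: 5>2, D: 6>2); eliminate P1.
Row B is eliminated: D beats it against every remaining column (P2: 11>1, P3: 11>3, P4: 10>3, P5: 12>7).
For Column, P5 strictly dominates P2 on the remaining rows (A: 8>4, C: 12>11, D: 9>6); eliminate P2.
Among the remaining strategies, none is strictly dominated by another pure strategy of the same player, so the elimination stops.
Surviving strategies — Row: {A, C, D}; Column: {P3, P4, P5}.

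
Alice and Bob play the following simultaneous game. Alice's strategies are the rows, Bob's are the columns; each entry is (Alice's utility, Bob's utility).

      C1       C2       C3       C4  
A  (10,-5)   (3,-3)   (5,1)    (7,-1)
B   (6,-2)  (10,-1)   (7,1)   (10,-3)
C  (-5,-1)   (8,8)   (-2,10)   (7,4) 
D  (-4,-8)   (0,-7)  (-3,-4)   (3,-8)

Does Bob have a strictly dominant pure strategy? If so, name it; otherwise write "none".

C3 vs C1: A: 1>-5, B: 1>-2, C: 10>-1, D: -4>-8.
C3 vs C2: A: 1>-3, B: 1>-1, C: 10>8, D: -4>-7.
C3 vs C4: A: 1>-1, B: 1>-3, C: 10>4, D: -4>-8.
C3 strictly beats every other strategy against every opponent action, so it is strictly dominant.

C3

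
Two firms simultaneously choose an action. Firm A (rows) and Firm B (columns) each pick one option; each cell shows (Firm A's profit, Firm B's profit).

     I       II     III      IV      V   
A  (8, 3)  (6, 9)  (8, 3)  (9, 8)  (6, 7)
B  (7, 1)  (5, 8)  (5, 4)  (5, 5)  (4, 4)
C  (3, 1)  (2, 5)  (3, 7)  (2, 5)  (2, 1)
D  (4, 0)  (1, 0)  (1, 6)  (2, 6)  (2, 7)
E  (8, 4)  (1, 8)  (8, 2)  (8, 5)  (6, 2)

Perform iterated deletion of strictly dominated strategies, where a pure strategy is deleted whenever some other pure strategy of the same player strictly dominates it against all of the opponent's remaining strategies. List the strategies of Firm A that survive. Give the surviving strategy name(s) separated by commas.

For Firm A, A strictly dominates B on the remaining columns (I: 8>7, II: 6>5, III: 8>5, IV: 9>5, V: 6>4); eliminate B.
For Firm A, A strictly dominates C on the remaining columns (I: 8>3, II: 6>2, III: 8>3, IV: 9>2, V: 6>2); eliminate C.
Row D is eliminated: A beats it against every remaining column (I: 8>4, II: 6>1, III: 8>1, IV: 9>2, V: 6>2).
Column I is eliminated: II beats it against every remaining row (A: 9>3, E: 8>4).
For Firm B, II strictly dominates III on the remaining rows (A: 9>3, E: 8>2); eliminate III.
Firm B's strategy IV is strictly dominated by II (A: 9>8, E: 8>5) and is removed.
Column V is eliminated: II beats it against every remaining row (A: 9>7, E: 8>2).
Firm A's strategy E is strictly dominated by A (II: 6>1) and is removed.
Among the remaining strategies, none is strictly dominated by another pure strategy of the same player, so the elimination stops.
Surviving strategies — Firm A: {A}; Firm B: {II}.

A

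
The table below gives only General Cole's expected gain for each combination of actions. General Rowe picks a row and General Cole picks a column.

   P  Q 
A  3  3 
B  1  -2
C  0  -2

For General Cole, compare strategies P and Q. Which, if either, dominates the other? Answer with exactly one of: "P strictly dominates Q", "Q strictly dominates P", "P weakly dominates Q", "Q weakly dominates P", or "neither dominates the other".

P weakly dominates Q

Compare P to Q across each opponent action: A: 3=3, B: 1>-2, C: 0>-2.
P is at least as good everywhere and strictly better somewhere (tied only at A), so P weakly but not strictly dominates Q.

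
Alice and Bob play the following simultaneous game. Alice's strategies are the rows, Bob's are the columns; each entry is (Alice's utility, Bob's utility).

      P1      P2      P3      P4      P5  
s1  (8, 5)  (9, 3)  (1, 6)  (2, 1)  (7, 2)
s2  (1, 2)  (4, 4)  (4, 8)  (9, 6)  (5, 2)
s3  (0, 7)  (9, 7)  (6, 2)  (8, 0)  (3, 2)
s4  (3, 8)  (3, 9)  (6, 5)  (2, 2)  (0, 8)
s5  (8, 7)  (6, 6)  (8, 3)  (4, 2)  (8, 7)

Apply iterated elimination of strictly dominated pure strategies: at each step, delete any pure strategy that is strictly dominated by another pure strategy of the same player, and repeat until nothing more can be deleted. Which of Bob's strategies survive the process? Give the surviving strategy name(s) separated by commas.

For Alice, s5 strictly dominates s4 on the remaining columns (P1: 8>3, P2: 6>3, P3: 8>6, P4: 4>2, P5: 8>0); eliminate s4.
Column P4 is eliminated: P3 beats it against every remaining row (s1: 6>1, s2: 8>6, s3: 2>0, s5: 3>2).
For Alice, s5 strictly dominates s2 on the remaining columns (P1: 8>1, P2: 6>4, P3: 8>4, P5: 8>5); eliminate s2.
Among the remaining strategies, none is strictly dominated by another pure strategy of the same player, so the elimination stops.
Surviving strategies — Alice: {s1, s3, s5}; Bob: {P1, P2, P3, P5}.

P1, P2, P3, P5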